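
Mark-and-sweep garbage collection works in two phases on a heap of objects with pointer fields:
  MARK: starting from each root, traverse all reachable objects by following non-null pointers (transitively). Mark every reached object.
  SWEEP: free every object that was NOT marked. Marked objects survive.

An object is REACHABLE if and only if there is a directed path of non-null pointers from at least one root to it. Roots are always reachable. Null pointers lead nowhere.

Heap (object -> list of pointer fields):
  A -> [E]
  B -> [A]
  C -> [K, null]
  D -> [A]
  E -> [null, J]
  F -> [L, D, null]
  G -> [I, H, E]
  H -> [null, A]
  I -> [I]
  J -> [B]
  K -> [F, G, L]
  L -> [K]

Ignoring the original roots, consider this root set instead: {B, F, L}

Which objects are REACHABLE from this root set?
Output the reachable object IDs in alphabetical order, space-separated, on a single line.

Answer: A B D E F G H I J K L

Derivation:
Roots: B F L
Mark B: refs=A, marked=B
Mark F: refs=L D null, marked=B F
Mark L: refs=K, marked=B F L
Mark A: refs=E, marked=A B F L
Mark D: refs=A, marked=A B D F L
Mark K: refs=F G L, marked=A B D F K L
Mark E: refs=null J, marked=A B D E F K L
Mark G: refs=I H E, marked=A B D E F G K L
Mark J: refs=B, marked=A B D E F G J K L
Mark I: refs=I, marked=A B D E F G I J K L
Mark H: refs=null A, marked=A B D E F G H I J K L
Unmarked (collected): C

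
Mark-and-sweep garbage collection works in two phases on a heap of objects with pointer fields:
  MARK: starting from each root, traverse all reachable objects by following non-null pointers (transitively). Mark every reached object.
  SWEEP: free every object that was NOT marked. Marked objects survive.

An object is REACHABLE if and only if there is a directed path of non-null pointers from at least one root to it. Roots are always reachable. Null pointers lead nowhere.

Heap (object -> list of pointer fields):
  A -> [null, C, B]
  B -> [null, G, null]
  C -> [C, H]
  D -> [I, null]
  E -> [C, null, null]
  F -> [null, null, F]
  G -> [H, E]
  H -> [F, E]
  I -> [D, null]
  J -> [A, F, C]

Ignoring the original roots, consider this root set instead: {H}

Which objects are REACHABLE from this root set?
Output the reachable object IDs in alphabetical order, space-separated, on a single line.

Answer: C E F H

Derivation:
Roots: H
Mark H: refs=F E, marked=H
Mark F: refs=null null F, marked=F H
Mark E: refs=C null null, marked=E F H
Mark C: refs=C H, marked=C E F H
Unmarked (collected): A B D G I J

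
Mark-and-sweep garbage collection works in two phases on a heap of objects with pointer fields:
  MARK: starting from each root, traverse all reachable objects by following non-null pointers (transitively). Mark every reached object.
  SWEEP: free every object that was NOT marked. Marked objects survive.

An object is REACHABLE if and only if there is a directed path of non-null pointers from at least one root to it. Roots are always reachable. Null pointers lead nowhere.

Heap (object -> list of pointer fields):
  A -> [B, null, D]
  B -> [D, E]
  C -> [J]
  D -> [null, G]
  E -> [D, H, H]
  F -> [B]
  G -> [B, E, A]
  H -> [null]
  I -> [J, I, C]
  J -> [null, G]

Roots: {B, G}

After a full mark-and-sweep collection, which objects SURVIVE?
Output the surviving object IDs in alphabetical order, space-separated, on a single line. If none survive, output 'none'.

Roots: B G
Mark B: refs=D E, marked=B
Mark G: refs=B E A, marked=B G
Mark D: refs=null G, marked=B D G
Mark E: refs=D H H, marked=B D E G
Mark A: refs=B null D, marked=A B D E G
Mark H: refs=null, marked=A B D E G H
Unmarked (collected): C F I J

Answer: A B D E G H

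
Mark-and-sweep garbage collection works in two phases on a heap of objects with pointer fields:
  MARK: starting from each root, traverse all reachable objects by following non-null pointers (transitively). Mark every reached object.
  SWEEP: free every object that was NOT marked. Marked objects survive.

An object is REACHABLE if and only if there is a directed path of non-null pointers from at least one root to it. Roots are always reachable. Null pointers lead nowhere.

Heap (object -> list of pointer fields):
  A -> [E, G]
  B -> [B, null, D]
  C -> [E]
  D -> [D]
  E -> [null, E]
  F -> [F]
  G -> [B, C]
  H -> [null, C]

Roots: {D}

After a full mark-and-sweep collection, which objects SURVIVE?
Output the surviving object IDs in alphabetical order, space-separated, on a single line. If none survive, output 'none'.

Roots: D
Mark D: refs=D, marked=D
Unmarked (collected): A B C E F G H

Answer: D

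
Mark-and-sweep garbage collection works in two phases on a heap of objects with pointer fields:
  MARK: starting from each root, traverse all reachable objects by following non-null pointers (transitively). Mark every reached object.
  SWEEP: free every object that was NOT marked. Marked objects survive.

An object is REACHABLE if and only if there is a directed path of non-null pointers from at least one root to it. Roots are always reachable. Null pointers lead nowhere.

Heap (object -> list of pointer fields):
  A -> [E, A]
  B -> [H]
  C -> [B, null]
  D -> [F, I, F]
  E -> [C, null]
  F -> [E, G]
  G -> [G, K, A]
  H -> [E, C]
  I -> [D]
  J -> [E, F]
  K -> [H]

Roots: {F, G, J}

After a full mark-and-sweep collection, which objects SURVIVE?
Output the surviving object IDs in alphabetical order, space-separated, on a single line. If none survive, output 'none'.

Answer: A B C E F G H J K

Derivation:
Roots: F G J
Mark F: refs=E G, marked=F
Mark G: refs=G K A, marked=F G
Mark J: refs=E F, marked=F G J
Mark E: refs=C null, marked=E F G J
Mark K: refs=H, marked=E F G J K
Mark A: refs=E A, marked=A E F G J K
Mark C: refs=B null, marked=A C E F G J K
Mark H: refs=E C, marked=A C E F G H J K
Mark B: refs=H, marked=A B C E F G H J K
Unmarked (collected): D I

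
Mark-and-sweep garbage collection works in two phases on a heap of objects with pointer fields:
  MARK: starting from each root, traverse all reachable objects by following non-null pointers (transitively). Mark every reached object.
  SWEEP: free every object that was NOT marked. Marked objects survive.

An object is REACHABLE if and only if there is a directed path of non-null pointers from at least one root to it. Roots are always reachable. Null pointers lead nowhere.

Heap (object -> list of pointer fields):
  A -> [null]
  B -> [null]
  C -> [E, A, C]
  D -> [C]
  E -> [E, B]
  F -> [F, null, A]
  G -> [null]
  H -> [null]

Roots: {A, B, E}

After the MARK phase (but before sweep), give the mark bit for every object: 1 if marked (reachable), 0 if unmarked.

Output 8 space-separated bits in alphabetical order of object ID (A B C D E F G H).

Roots: A B E
Mark A: refs=null, marked=A
Mark B: refs=null, marked=A B
Mark E: refs=E B, marked=A B E
Unmarked (collected): C D F G H

Answer: 1 1 0 0 1 0 0 0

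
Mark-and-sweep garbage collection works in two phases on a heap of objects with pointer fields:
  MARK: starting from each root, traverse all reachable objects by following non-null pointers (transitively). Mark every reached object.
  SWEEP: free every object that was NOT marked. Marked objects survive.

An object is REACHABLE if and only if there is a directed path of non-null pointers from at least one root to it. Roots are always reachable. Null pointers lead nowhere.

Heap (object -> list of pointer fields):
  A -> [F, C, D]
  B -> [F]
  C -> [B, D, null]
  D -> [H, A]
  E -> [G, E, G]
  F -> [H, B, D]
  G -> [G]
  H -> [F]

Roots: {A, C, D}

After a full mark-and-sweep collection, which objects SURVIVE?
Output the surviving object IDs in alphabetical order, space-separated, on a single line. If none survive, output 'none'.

Roots: A C D
Mark A: refs=F C D, marked=A
Mark C: refs=B D null, marked=A C
Mark D: refs=H A, marked=A C D
Mark F: refs=H B D, marked=A C D F
Mark B: refs=F, marked=A B C D F
Mark H: refs=F, marked=A B C D F H
Unmarked (collected): E G

Answer: A B C D F H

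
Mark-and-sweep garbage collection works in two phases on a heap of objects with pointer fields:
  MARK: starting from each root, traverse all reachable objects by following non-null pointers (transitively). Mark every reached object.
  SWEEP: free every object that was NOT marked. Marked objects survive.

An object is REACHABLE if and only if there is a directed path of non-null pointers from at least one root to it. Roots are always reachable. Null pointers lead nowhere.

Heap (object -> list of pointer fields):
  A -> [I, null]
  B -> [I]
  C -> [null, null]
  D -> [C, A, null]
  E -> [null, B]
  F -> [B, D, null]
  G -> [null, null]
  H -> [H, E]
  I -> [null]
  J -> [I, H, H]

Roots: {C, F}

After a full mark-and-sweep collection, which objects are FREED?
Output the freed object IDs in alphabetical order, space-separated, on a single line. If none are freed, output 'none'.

Answer: E G H J

Derivation:
Roots: C F
Mark C: refs=null null, marked=C
Mark F: refs=B D null, marked=C F
Mark B: refs=I, marked=B C F
Mark D: refs=C A null, marked=B C D F
Mark I: refs=null, marked=B C D F I
Mark A: refs=I null, marked=A B C D F I
Unmarked (collected): E G H J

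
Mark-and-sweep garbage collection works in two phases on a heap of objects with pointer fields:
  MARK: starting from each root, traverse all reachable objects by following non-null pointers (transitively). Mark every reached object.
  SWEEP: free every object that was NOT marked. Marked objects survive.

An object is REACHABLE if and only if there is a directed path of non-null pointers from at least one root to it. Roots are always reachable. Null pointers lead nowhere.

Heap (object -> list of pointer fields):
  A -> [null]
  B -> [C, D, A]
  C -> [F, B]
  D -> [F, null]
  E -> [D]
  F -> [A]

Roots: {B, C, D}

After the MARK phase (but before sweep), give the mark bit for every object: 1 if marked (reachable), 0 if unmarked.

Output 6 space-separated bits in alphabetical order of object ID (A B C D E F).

Roots: B C D
Mark B: refs=C D A, marked=B
Mark C: refs=F B, marked=B C
Mark D: refs=F null, marked=B C D
Mark A: refs=null, marked=A B C D
Mark F: refs=A, marked=A B C D F
Unmarked (collected): E

Answer: 1 1 1 1 0 1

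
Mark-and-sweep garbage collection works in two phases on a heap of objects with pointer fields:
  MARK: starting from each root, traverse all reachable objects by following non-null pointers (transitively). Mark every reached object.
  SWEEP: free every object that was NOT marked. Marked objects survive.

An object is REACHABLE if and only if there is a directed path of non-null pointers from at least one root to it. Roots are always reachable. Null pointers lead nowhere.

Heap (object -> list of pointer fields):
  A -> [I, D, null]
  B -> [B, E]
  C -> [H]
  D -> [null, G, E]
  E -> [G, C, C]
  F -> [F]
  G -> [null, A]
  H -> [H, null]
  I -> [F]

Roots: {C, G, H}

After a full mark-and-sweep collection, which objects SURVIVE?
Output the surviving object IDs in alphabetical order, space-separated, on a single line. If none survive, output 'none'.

Roots: C G H
Mark C: refs=H, marked=C
Mark G: refs=null A, marked=C G
Mark H: refs=H null, marked=C G H
Mark A: refs=I D null, marked=A C G H
Mark I: refs=F, marked=A C G H I
Mark D: refs=null G E, marked=A C D G H I
Mark F: refs=F, marked=A C D F G H I
Mark E: refs=G C C, marked=A C D E F G H I
Unmarked (collected): B

Answer: A C D E F G H I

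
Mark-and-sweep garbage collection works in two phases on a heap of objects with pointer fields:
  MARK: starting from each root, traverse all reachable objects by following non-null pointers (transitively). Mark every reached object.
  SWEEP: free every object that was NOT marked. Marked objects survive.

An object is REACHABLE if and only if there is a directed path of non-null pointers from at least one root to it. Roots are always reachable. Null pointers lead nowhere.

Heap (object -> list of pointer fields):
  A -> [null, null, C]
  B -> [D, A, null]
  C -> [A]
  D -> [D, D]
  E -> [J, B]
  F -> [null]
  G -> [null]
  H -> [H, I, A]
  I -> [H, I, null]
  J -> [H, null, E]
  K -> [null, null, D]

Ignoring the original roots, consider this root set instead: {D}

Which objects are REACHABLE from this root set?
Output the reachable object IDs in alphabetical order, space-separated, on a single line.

Roots: D
Mark D: refs=D D, marked=D
Unmarked (collected): A B C E F G H I J K

Answer: D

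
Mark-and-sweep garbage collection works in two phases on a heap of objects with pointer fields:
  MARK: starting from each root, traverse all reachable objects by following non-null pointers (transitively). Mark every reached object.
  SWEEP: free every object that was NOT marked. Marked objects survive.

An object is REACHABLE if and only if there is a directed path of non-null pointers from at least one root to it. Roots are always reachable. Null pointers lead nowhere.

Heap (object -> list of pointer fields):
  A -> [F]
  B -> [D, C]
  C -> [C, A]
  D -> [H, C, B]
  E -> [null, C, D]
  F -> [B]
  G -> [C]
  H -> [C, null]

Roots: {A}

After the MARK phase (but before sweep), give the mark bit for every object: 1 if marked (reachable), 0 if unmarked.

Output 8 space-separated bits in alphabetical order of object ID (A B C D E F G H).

Answer: 1 1 1 1 0 1 0 1

Derivation:
Roots: A
Mark A: refs=F, marked=A
Mark F: refs=B, marked=A F
Mark B: refs=D C, marked=A B F
Mark D: refs=H C B, marked=A B D F
Mark C: refs=C A, marked=A B C D F
Mark H: refs=C null, marked=A B C D F H
Unmarked (collected): E G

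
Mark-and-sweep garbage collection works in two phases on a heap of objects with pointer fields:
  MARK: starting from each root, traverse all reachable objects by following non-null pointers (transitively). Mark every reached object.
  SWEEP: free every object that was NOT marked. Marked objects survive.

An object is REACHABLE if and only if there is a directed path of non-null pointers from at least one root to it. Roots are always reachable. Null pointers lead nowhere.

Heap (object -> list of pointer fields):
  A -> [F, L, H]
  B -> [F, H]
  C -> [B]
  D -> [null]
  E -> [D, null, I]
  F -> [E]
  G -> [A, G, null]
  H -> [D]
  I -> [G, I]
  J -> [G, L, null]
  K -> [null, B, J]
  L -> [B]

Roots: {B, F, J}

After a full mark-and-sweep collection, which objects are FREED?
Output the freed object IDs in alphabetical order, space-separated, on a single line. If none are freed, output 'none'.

Roots: B F J
Mark B: refs=F H, marked=B
Mark F: refs=E, marked=B F
Mark J: refs=G L null, marked=B F J
Mark H: refs=D, marked=B F H J
Mark E: refs=D null I, marked=B E F H J
Mark G: refs=A G null, marked=B E F G H J
Mark L: refs=B, marked=B E F G H J L
Mark D: refs=null, marked=B D E F G H J L
Mark I: refs=G I, marked=B D E F G H I J L
Mark A: refs=F L H, marked=A B D E F G H I J L
Unmarked (collected): C K

Answer: C K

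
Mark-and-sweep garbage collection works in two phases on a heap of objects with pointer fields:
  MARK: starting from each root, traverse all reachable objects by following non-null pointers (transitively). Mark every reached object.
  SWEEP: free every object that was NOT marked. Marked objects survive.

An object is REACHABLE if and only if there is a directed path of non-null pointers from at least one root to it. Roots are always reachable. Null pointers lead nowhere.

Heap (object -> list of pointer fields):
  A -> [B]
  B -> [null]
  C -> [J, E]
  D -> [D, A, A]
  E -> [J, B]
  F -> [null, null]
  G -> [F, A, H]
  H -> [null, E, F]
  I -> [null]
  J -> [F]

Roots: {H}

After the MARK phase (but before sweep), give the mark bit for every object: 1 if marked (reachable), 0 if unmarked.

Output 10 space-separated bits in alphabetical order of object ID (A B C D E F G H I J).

Roots: H
Mark H: refs=null E F, marked=H
Mark E: refs=J B, marked=E H
Mark F: refs=null null, marked=E F H
Mark J: refs=F, marked=E F H J
Mark B: refs=null, marked=B E F H J
Unmarked (collected): A C D G I

Answer: 0 1 0 0 1 1 0 1 0 1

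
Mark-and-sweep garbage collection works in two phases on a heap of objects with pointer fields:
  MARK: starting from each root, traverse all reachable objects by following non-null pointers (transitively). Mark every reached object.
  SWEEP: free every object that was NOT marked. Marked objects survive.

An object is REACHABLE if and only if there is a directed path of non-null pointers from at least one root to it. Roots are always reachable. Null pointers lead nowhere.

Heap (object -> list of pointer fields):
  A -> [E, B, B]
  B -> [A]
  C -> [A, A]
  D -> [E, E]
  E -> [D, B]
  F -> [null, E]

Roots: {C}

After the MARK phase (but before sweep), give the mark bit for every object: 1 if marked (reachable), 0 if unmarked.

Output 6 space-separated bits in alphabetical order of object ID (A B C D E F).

Answer: 1 1 1 1 1 0

Derivation:
Roots: C
Mark C: refs=A A, marked=C
Mark A: refs=E B B, marked=A C
Mark E: refs=D B, marked=A C E
Mark B: refs=A, marked=A B C E
Mark D: refs=E E, marked=A B C D E
Unmarked (collected): F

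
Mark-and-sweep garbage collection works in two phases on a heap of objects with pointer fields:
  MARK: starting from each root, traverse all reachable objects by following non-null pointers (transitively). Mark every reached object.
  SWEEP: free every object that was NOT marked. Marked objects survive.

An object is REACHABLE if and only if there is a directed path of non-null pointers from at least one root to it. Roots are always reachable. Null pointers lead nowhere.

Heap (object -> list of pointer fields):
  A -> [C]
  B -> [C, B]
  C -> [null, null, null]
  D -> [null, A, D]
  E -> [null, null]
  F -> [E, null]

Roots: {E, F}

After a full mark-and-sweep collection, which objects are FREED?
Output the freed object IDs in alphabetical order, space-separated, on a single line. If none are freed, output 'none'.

Roots: E F
Mark E: refs=null null, marked=E
Mark F: refs=E null, marked=E F
Unmarked (collected): A B C D

Answer: A B C D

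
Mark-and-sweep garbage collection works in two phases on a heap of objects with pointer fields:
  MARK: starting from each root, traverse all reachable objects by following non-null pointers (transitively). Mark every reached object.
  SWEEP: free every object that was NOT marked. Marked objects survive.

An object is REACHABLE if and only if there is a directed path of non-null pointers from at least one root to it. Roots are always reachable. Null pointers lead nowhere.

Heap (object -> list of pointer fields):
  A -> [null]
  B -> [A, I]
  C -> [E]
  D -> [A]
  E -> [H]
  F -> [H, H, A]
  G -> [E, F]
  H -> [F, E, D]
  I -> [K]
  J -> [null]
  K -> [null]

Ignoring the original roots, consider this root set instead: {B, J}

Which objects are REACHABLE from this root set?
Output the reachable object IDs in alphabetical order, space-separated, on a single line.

Answer: A B I J K

Derivation:
Roots: B J
Mark B: refs=A I, marked=B
Mark J: refs=null, marked=B J
Mark A: refs=null, marked=A B J
Mark I: refs=K, marked=A B I J
Mark K: refs=null, marked=A B I J K
Unmarked (collected): C D E F G H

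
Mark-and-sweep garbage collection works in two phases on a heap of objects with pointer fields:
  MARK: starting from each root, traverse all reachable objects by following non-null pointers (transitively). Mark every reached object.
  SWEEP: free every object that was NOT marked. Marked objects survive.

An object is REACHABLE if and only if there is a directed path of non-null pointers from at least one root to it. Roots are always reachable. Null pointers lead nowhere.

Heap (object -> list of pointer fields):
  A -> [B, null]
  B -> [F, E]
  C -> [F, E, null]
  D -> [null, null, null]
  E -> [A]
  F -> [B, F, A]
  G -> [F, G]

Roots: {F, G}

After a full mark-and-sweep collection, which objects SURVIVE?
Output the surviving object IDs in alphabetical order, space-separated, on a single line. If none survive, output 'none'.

Answer: A B E F G

Derivation:
Roots: F G
Mark F: refs=B F A, marked=F
Mark G: refs=F G, marked=F G
Mark B: refs=F E, marked=B F G
Mark A: refs=B null, marked=A B F G
Mark E: refs=A, marked=A B E F G
Unmarked (collected): C D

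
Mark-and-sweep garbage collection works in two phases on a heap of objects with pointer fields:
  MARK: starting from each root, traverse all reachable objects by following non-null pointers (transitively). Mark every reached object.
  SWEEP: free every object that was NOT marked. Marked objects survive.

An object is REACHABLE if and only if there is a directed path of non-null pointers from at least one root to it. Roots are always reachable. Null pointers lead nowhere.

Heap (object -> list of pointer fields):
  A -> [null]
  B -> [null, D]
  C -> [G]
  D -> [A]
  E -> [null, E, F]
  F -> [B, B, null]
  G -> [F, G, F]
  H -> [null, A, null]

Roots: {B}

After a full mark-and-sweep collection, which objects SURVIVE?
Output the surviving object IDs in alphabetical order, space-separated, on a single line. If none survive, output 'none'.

Answer: A B D

Derivation:
Roots: B
Mark B: refs=null D, marked=B
Mark D: refs=A, marked=B D
Mark A: refs=null, marked=A B D
Unmarked (collected): C E F G H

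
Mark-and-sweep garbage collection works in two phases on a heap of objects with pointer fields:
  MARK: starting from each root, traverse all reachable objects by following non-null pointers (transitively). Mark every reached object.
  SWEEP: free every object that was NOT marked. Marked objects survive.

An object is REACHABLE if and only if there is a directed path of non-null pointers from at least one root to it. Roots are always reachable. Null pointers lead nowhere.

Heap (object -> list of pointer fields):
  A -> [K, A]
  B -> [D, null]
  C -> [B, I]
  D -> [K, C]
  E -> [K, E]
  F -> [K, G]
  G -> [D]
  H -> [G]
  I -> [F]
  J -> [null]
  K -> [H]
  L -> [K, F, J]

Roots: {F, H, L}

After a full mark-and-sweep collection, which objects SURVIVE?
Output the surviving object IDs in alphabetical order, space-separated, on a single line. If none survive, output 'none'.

Roots: F H L
Mark F: refs=K G, marked=F
Mark H: refs=G, marked=F H
Mark L: refs=K F J, marked=F H L
Mark K: refs=H, marked=F H K L
Mark G: refs=D, marked=F G H K L
Mark J: refs=null, marked=F G H J K L
Mark D: refs=K C, marked=D F G H J K L
Mark C: refs=B I, marked=C D F G H J K L
Mark B: refs=D null, marked=B C D F G H J K L
Mark I: refs=F, marked=B C D F G H I J K L
Unmarked (collected): A E

Answer: B C D F G H I J K L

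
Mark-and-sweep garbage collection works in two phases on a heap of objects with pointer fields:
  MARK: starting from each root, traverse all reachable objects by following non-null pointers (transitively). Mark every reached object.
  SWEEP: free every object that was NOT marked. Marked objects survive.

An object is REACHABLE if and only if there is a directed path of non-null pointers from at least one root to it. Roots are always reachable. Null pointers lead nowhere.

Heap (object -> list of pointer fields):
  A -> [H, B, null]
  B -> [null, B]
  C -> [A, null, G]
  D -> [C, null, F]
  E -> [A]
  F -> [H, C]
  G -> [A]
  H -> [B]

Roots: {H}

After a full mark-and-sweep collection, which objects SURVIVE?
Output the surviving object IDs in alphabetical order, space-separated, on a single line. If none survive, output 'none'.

Answer: B H

Derivation:
Roots: H
Mark H: refs=B, marked=H
Mark B: refs=null B, marked=B H
Unmarked (collected): A C D E F G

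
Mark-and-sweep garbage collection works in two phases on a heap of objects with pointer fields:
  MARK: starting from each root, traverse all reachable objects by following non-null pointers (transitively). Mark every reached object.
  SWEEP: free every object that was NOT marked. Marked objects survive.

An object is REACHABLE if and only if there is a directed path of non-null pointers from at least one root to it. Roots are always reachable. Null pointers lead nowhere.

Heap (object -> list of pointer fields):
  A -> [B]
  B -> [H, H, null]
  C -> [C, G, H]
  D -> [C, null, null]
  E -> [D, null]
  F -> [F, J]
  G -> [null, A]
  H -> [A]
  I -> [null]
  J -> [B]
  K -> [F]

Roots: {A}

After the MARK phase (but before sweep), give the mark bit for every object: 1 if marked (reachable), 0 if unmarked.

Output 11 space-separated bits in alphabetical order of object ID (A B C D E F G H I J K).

Answer: 1 1 0 0 0 0 0 1 0 0 0

Derivation:
Roots: A
Mark A: refs=B, marked=A
Mark B: refs=H H null, marked=A B
Mark H: refs=A, marked=A B H
Unmarked (collected): C D E F G I J K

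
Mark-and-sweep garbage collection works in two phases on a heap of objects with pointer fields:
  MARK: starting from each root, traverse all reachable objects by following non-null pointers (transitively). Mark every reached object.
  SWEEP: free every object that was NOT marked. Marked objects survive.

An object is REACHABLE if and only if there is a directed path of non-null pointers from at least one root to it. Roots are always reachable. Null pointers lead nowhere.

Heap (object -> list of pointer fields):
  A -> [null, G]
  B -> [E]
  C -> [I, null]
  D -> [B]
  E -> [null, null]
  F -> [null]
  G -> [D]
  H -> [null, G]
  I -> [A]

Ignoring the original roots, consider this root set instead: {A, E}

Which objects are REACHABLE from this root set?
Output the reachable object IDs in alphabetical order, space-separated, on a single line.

Answer: A B D E G

Derivation:
Roots: A E
Mark A: refs=null G, marked=A
Mark E: refs=null null, marked=A E
Mark G: refs=D, marked=A E G
Mark D: refs=B, marked=A D E G
Mark B: refs=E, marked=A B D E G
Unmarked (collected): C F H I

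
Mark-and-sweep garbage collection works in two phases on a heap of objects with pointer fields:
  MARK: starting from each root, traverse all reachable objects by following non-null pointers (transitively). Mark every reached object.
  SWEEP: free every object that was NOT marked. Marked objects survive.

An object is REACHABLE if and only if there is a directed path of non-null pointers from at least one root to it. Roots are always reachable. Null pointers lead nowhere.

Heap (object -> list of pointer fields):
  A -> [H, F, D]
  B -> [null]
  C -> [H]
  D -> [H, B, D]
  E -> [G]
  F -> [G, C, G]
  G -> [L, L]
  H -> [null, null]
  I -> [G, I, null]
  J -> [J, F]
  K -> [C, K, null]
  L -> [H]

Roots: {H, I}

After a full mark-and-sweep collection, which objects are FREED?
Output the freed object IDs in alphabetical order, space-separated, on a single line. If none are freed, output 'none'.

Answer: A B C D E F J K

Derivation:
Roots: H I
Mark H: refs=null null, marked=H
Mark I: refs=G I null, marked=H I
Mark G: refs=L L, marked=G H I
Mark L: refs=H, marked=G H I L
Unmarked (collected): A B C D E F J K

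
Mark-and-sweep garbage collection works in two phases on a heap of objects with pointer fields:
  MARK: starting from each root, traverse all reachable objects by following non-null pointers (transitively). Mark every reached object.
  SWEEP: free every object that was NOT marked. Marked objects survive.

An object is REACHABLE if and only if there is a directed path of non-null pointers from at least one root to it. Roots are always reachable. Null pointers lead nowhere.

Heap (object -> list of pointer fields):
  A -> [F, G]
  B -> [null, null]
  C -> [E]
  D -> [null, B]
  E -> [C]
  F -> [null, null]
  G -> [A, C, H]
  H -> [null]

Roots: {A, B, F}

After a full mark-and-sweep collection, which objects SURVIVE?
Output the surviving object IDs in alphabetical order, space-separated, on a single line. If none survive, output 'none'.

Roots: A B F
Mark A: refs=F G, marked=A
Mark B: refs=null null, marked=A B
Mark F: refs=null null, marked=A B F
Mark G: refs=A C H, marked=A B F G
Mark C: refs=E, marked=A B C F G
Mark H: refs=null, marked=A B C F G H
Mark E: refs=C, marked=A B C E F G H
Unmarked (collected): D

Answer: A B C E F G H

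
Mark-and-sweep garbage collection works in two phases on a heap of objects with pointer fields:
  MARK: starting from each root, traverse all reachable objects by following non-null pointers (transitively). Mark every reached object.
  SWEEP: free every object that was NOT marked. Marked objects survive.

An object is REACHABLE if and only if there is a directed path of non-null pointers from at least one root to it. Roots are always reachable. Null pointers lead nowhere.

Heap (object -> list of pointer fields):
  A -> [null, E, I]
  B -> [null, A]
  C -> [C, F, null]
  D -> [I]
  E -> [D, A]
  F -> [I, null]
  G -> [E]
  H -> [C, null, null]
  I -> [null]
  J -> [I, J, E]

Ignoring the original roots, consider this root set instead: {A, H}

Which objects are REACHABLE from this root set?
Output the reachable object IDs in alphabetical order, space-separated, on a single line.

Roots: A H
Mark A: refs=null E I, marked=A
Mark H: refs=C null null, marked=A H
Mark E: refs=D A, marked=A E H
Mark I: refs=null, marked=A E H I
Mark C: refs=C F null, marked=A C E H I
Mark D: refs=I, marked=A C D E H I
Mark F: refs=I null, marked=A C D E F H I
Unmarked (collected): B G J

Answer: A C D E F H I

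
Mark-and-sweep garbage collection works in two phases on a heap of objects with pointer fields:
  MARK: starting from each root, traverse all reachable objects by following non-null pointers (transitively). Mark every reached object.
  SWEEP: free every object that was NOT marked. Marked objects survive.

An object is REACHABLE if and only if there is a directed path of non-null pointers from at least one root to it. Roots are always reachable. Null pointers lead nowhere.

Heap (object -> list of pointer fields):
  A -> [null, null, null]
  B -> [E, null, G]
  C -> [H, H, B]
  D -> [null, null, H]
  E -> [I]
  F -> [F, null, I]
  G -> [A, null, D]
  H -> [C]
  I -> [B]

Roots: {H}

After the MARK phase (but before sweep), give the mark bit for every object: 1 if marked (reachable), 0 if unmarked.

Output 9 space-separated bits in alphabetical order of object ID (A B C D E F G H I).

Roots: H
Mark H: refs=C, marked=H
Mark C: refs=H H B, marked=C H
Mark B: refs=E null G, marked=B C H
Mark E: refs=I, marked=B C E H
Mark G: refs=A null D, marked=B C E G H
Mark I: refs=B, marked=B C E G H I
Mark A: refs=null null null, marked=A B C E G H I
Mark D: refs=null null H, marked=A B C D E G H I
Unmarked (collected): F

Answer: 1 1 1 1 1 0 1 1 1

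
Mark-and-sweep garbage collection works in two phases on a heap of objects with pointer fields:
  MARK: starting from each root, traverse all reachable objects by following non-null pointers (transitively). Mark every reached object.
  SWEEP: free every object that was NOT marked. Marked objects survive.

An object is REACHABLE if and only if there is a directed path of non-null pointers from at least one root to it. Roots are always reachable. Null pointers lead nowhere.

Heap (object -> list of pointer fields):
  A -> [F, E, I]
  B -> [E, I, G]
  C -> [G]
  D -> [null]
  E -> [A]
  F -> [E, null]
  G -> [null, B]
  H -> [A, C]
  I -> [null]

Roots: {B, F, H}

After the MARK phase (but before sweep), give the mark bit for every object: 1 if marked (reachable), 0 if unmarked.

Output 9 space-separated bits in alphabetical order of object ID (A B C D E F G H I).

Roots: B F H
Mark B: refs=E I G, marked=B
Mark F: refs=E null, marked=B F
Mark H: refs=A C, marked=B F H
Mark E: refs=A, marked=B E F H
Mark I: refs=null, marked=B E F H I
Mark G: refs=null B, marked=B E F G H I
Mark A: refs=F E I, marked=A B E F G H I
Mark C: refs=G, marked=A B C E F G H I
Unmarked (collected): D

Answer: 1 1 1 0 1 1 1 1 1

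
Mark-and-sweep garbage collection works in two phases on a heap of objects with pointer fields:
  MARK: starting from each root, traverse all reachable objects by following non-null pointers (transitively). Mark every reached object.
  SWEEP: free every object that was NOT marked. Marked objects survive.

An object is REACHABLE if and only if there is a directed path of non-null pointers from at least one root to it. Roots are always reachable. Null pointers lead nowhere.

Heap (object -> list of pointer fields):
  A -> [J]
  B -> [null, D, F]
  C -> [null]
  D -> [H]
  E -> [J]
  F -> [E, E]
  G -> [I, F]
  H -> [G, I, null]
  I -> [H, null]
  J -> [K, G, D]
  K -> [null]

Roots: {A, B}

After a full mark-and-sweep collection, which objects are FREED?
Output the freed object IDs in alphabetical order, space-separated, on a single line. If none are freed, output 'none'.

Roots: A B
Mark A: refs=J, marked=A
Mark B: refs=null D F, marked=A B
Mark J: refs=K G D, marked=A B J
Mark D: refs=H, marked=A B D J
Mark F: refs=E E, marked=A B D F J
Mark K: refs=null, marked=A B D F J K
Mark G: refs=I F, marked=A B D F G J K
Mark H: refs=G I null, marked=A B D F G H J K
Mark E: refs=J, marked=A B D E F G H J K
Mark I: refs=H null, marked=A B D E F G H I J K
Unmarked (collected): C

Answer: C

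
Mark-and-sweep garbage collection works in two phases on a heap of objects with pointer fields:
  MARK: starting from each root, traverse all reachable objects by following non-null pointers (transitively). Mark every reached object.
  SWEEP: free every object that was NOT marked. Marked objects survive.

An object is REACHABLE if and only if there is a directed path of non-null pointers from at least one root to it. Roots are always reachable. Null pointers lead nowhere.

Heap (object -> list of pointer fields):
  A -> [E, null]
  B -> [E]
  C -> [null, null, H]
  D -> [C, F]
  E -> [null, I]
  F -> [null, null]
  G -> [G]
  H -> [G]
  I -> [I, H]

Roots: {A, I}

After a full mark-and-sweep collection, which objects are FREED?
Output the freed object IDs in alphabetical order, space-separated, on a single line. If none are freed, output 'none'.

Roots: A I
Mark A: refs=E null, marked=A
Mark I: refs=I H, marked=A I
Mark E: refs=null I, marked=A E I
Mark H: refs=G, marked=A E H I
Mark G: refs=G, marked=A E G H I
Unmarked (collected): B C D F

Answer: B C D F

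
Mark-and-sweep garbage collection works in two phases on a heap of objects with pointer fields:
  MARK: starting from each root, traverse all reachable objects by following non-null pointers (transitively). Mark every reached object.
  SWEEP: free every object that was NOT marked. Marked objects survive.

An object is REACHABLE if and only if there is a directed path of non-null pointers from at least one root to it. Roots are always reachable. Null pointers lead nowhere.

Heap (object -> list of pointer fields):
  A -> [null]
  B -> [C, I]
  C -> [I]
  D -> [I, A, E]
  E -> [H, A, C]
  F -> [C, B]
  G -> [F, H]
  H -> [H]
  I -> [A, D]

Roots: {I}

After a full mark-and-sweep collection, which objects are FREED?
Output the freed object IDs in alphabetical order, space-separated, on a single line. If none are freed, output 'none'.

Answer: B F G

Derivation:
Roots: I
Mark I: refs=A D, marked=I
Mark A: refs=null, marked=A I
Mark D: refs=I A E, marked=A D I
Mark E: refs=H A C, marked=A D E I
Mark H: refs=H, marked=A D E H I
Mark C: refs=I, marked=A C D E H I
Unmarked (collected): B F G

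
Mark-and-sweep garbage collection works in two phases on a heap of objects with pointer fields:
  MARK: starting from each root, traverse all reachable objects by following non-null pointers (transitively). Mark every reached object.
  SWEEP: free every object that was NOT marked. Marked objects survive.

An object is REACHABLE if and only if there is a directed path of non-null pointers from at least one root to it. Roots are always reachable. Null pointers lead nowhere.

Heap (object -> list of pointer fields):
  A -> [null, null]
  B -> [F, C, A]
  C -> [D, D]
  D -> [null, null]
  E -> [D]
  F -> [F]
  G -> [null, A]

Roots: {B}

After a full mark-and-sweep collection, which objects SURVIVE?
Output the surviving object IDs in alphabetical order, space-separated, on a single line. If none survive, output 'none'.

Roots: B
Mark B: refs=F C A, marked=B
Mark F: refs=F, marked=B F
Mark C: refs=D D, marked=B C F
Mark A: refs=null null, marked=A B C F
Mark D: refs=null null, marked=A B C D F
Unmarked (collected): E G

Answer: A B C D F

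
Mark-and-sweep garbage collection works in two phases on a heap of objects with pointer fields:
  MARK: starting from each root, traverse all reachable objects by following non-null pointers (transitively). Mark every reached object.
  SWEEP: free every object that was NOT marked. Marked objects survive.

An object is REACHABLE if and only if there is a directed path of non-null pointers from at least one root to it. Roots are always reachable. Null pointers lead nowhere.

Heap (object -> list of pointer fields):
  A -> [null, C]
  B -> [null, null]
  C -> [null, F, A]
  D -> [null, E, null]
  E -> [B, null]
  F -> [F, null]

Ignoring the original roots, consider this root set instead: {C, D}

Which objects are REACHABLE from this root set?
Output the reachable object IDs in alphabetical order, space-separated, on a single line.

Answer: A B C D E F

Derivation:
Roots: C D
Mark C: refs=null F A, marked=C
Mark D: refs=null E null, marked=C D
Mark F: refs=F null, marked=C D F
Mark A: refs=null C, marked=A C D F
Mark E: refs=B null, marked=A C D E F
Mark B: refs=null null, marked=A B C D E F
Unmarked (collected): (none)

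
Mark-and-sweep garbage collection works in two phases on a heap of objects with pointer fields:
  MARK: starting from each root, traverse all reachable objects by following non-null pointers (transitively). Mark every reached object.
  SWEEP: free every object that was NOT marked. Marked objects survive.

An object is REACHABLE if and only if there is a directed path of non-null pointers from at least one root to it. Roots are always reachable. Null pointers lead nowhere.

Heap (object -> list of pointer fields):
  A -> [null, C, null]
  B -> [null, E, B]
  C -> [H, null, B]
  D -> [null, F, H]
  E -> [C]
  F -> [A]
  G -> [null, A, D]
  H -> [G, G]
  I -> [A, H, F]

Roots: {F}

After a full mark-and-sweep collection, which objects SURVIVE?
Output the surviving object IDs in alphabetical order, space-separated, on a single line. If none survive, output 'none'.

Answer: A B C D E F G H

Derivation:
Roots: F
Mark F: refs=A, marked=F
Mark A: refs=null C null, marked=A F
Mark C: refs=H null B, marked=A C F
Mark H: refs=G G, marked=A C F H
Mark B: refs=null E B, marked=A B C F H
Mark G: refs=null A D, marked=A B C F G H
Mark E: refs=C, marked=A B C E F G H
Mark D: refs=null F H, marked=A B C D E F G H
Unmarked (collected): I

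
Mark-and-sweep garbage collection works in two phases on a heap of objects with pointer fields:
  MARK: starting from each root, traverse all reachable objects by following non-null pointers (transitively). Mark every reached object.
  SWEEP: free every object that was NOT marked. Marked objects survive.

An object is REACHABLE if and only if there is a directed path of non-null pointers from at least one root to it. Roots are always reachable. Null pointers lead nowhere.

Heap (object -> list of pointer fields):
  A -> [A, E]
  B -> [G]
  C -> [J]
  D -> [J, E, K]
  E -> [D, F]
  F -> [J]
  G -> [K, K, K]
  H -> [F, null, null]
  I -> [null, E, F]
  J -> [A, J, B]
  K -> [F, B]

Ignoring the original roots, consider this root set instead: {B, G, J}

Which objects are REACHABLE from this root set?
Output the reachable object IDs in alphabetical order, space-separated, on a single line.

Roots: B G J
Mark B: refs=G, marked=B
Mark G: refs=K K K, marked=B G
Mark J: refs=A J B, marked=B G J
Mark K: refs=F B, marked=B G J K
Mark A: refs=A E, marked=A B G J K
Mark F: refs=J, marked=A B F G J K
Mark E: refs=D F, marked=A B E F G J K
Mark D: refs=J E K, marked=A B D E F G J K
Unmarked (collected): C H I

Answer: A B D E F G J K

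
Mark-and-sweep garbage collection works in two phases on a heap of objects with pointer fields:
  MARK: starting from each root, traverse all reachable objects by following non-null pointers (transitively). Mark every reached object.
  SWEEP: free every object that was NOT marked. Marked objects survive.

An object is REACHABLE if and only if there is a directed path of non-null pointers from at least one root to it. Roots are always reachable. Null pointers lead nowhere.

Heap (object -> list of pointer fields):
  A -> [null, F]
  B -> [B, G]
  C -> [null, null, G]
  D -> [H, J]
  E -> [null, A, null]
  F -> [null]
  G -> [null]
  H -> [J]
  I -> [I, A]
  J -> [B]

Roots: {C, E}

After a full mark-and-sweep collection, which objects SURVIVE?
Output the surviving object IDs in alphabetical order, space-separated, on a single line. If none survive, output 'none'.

Roots: C E
Mark C: refs=null null G, marked=C
Mark E: refs=null A null, marked=C E
Mark G: refs=null, marked=C E G
Mark A: refs=null F, marked=A C E G
Mark F: refs=null, marked=A C E F G
Unmarked (collected): B D H I J

Answer: A C E F G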